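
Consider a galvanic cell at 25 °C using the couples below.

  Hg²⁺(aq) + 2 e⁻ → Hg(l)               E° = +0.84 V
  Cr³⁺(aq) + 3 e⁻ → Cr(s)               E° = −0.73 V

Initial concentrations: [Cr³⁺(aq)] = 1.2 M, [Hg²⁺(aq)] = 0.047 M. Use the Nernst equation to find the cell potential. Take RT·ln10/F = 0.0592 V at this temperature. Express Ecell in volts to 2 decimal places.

Since E°(Hg²⁺/Hg) > E°(Cr³⁺/Cr), Hg²⁺/Hg serves as the cathode.
E°cell = E°cat − E°an = +0.84 − (−0.73) = +1.57 V; n = 6.
Balancing gives 3 Hg²⁺(aq) + 2 Cr(s) → 3 Hg(l) + 2 Cr³⁺(aq); hence Q = [Cr³⁺(aq)]^2 / [Hg²⁺(aq)]^3 = 1.39×10^4 (log Q = 4.142).
E = E° − (0.0592/n)·log Q = +1.57 − (0.0592/6)(4.142) = +1.53 V.

+1.53 V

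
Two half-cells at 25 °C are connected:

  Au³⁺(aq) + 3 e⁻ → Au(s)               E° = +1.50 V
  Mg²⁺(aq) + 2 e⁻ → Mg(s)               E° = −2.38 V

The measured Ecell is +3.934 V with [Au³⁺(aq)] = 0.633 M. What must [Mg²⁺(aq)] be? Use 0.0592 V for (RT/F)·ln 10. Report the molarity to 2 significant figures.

The Au³⁺/Au couple has the larger reduction potential, so it is the cathode: E°cell = +1.50 − (−2.38) = +3.88 V and n = 6.
Since E = E° − (0.0592/n)·log Q, log Q = n(E° − E)/0.0592 = −5.473.
The balanced reaction is 2 Au³⁺(aq) + 3 Mg(s) → 2 Au(s) + 3 Mg²⁺(aq), so Q = [Mg²⁺(aq)]^3 / [Au³⁺(aq)]^2.
Isolating [Mg²⁺(aq)] in Q = 10^{−5.473} yields log [Mg²⁺(aq)] = −1.957, i.e. 0.011 M.

0.011 M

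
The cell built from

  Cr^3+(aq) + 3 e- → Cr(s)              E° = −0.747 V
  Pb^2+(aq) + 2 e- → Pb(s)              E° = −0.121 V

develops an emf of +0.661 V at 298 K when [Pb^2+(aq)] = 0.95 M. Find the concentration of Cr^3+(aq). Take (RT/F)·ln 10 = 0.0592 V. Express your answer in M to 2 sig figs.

0.016 M

The Pb²⁺/Pb couple has the larger reduction potential, so it is the cathode: E°cell = −0.121 − (−0.747) = +0.626 V and n = 6.
Rearranging E = E° − (0.0592/n)·log Q gives log Q = 6(+0.626 − (+0.661))/0.0592 = −3.547.
The balanced reaction is 3 Pb^2+(aq) + 2 Cr(s) → 3 Pb(s) + 2 Cr^3+(aq), so Q = [Cr^3+(aq)]^2 / [Pb^2+(aq)]^3.
Isolating [Cr^3+(aq)] in Q = 10^{−3.547} yields log [Cr^3+(aq)] = −1.807, i.e. 0.016 M.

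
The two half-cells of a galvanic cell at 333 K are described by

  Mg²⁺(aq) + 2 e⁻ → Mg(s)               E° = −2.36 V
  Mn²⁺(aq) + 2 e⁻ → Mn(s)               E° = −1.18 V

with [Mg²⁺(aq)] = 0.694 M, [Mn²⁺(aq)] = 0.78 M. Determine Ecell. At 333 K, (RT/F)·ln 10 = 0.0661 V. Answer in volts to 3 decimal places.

Mn²⁺/Mn is reduced (cathode, E° = −1.18 V) and Mg²⁺/Mg is oxidized (anode).
The standard potential is −1.18 − (−2.36) = +1.18 V and the balanced reaction transfers n = 2 electrons.
The balanced reaction is Mn²⁺(aq) + Mg(s) → Mn(s) + Mg²⁺(aq), so Q = [Mg²⁺(aq)] / [Mn²⁺(aq)] = 0.89 and log Q = −0.051.
E = E° − (0.0661/n)·log Q = +1.18 − (0.0661/2)(−0.051) = +1.182 V.

+1.182 V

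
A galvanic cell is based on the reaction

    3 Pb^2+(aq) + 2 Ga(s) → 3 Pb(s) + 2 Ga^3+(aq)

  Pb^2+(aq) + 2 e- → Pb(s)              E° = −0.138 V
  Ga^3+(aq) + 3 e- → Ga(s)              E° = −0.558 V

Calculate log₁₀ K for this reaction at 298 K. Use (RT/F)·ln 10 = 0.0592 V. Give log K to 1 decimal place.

log K = 42.6

The Pb²⁺/Pb couple is reduced (cathode); E°cell = −0.138 − (−0.558) = +0.420 V with n = 6.
At equilibrium E = 0, so log K = nE°cell / 0.0592 = (6)(+0.420) / 0.0592 = 42.6.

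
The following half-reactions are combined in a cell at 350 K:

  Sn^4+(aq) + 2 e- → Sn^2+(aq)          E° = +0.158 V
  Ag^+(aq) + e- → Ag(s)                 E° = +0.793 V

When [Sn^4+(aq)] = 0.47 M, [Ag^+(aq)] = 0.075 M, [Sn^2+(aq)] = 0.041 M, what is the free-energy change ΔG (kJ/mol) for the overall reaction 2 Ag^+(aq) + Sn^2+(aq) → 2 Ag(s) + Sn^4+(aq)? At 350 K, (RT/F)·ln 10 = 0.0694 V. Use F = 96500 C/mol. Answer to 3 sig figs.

With Ag⁺/Ag reduced at the cathode, E°cell = +0.793 − (+0.158) = +0.635 V and n = 2.
The reaction quotient is [Sn^4+(aq)] / ([Ag^+(aq)]^2·[Sn^2+(aq)]) = 2.04×10^3; by Nernst, E = +0.635 − (0.0694/2)(3.309) = +0.5202 V.
Then ΔG = −nFE = −2 × 96500 × +0.5202 J/mol = −100 kJ/mol.

−100 kJ/mol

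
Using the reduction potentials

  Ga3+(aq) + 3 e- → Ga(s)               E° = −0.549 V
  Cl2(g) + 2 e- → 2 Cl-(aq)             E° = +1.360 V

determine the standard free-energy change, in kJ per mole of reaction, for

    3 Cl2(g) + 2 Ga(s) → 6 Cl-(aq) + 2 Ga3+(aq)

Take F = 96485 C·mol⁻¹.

−1105 kJ/mol

In the reaction as written Cl2(g) is reduced, so the Cl₂/Cl⁻ couple is the cathode and Ga³⁺/Ga is the anode.
E°cell = +1.360 − (−0.549) = +1.909 V; balancing electrons gives n = 6.
ΔG° = −nFE°cell = −(6)(96485)(+1.909) J/mol = −1105 kJ/mol.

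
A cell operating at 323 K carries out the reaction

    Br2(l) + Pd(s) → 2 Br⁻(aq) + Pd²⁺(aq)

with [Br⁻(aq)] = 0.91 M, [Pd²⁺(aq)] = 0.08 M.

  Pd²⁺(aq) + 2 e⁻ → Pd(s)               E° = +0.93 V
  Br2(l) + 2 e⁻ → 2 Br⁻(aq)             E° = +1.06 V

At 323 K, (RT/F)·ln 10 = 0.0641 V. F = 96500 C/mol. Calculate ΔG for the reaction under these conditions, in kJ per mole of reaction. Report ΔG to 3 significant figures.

−32.4 kJ/mol

The standard cell potential is +1.06 − (+0.93) = +0.13 V, with n = 2 electrons in the balanced equation.
The reaction quotient is [Br⁻(aq)]^2·[Pd²⁺(aq)] = 0.0662; by Nernst, E = +0.13 − (0.0641/2)(−1.179) = +0.1678 V.
ΔG = −nFE = −(2)(96500)(+0.1678) J/mol = −32.4 kJ/mol.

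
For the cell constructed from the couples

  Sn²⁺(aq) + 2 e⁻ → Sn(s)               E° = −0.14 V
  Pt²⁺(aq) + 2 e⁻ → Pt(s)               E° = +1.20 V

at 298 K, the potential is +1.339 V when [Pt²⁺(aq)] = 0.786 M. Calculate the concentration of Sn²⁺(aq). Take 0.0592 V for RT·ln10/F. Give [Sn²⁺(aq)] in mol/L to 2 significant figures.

0.85 M

Pt²⁺/Pt is the cathode (higher E°); E°cell = +1.20 − (−0.14) = +1.34 V with n = 2.
Since E = E° − (0.0592/n)·log Q, log Q = n(E° − E)/0.0592 = 0.034.
The balanced reaction is Pt²⁺(aq) + Sn(s) → Pt(s) + Sn²⁺(aq), so Q = [Sn²⁺(aq)] / [Pt²⁺(aq)].
Solving for the unknown gives log [Sn²⁺(aq)] = −0.071, so [Sn²⁺(aq)] ≈ 0.85 M.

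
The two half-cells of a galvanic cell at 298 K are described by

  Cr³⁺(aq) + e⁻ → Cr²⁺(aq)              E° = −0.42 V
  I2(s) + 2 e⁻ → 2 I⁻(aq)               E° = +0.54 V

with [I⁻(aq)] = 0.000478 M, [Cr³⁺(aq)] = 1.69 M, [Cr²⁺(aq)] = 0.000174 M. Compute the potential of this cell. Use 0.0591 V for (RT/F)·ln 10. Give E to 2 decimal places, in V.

The I₂/I⁻ couple has the more positive E°, so it is the cathode; Cr³⁺/Cr²⁺ is the anode.
E°cell = +0.54 − (−0.42) = +0.96 V, with n = 2 electrons transferred.
For the overall reaction I2(s) + 2 Cr²⁺(aq) → 2 I⁻(aq) + 2 Cr³⁺(aq), Q = ([I⁻(aq)]^2·[Cr³⁺(aq)]^2) / [Cr²⁺(aq)]^2 = 21.6, giving log Q = 1.334.
Applying E = E° − (RT ln10/nF)·log Q gives +0.96 − (0.0591/2)(1.334) = +0.92 V.

+0.92 V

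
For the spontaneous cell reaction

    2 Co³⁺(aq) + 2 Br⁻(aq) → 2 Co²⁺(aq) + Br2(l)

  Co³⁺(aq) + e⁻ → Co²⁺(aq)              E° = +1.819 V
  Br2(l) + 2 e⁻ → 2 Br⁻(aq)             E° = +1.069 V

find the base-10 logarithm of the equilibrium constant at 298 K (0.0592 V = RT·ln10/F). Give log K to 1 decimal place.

log K = 25.3

The Co³⁺/Co²⁺ couple is reduced (cathode); E°cell = +1.819 − (+1.069) = +0.750 V with n = 2.
At equilibrium E = 0, so log K = nE°cell / 0.0592 = (2)(+0.750) / 0.0592 = 25.3.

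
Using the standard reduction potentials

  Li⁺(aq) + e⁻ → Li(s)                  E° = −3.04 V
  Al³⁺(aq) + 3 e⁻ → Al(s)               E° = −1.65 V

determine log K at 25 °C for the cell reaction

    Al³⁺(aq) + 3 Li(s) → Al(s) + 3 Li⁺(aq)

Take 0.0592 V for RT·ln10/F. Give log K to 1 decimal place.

The Al³⁺/Al couple is reduced (cathode); E°cell = −1.65 − (−3.04) = +1.39 V with n = 3.
At equilibrium E = 0, so log K = nE°cell / 0.0592 = (3)(+1.39) / 0.0592 = 70.4.

log K = 70.4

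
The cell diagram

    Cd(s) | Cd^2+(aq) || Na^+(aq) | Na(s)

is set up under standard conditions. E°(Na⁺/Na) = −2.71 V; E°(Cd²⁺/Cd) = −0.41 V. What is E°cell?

By convention the left-hand electrode in cell notation is the anode (oxidation) and the right-hand electrode is the cathode (reduction).
E°cell = E°(right) − E°(left) = −2.71 − (−0.41) = −2.30 V.
The negative sign shows that, as written, the cell would require an external voltage to drive the reaction.

−2.30 V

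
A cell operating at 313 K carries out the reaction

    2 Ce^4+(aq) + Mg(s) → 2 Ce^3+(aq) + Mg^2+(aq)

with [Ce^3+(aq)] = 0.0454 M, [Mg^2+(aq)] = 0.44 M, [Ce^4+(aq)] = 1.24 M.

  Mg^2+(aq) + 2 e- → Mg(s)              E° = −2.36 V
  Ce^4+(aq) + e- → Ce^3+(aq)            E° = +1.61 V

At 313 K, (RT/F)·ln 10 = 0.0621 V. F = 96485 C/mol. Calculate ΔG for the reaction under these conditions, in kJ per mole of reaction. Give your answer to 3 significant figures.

With Ce⁴⁺/Ce³⁺ reduced at the cathode, E°cell = +1.61 − (−2.36) = +3.97 V and n = 2.
The reaction quotient is ([Ce^3+(aq)]^2·[Mg^2+(aq)]) / [Ce^4+(aq)]^2 = 0.00059; by Nernst, E = +3.97 − (0.0621/2)(−3.229) = +4.0703 V.
Then ΔG = −nFE = −2 × 96485 × +4.0703 J/mol = −785 kJ/mol.

−785 kJ/mol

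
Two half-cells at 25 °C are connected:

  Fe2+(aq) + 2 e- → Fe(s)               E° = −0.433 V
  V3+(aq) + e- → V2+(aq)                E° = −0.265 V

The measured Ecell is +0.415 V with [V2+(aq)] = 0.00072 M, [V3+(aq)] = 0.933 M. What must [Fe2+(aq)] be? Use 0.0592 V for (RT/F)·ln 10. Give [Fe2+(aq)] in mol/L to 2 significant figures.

0.0076 M

With V³⁺/V²⁺ at the cathode and Fe²⁺/Fe at the anode, E°cell = −0.265 − (−0.433) = +0.168 V (n = 2).
Since E = E° − (0.0592/n)·log Q, log Q = n(E° − E)/0.0592 = −8.345.
The balanced reaction is 2 V3+(aq) + Fe(s) → 2 V2+(aq) + Fe2+(aq), so Q = ([V2+(aq)]^2·[Fe2+(aq)]) / [V3+(aq)]^2.
Isolating [Fe2+(aq)] in Q = 10^{−8.345} yields log [Fe2+(aq)] = −2.120, i.e. 0.0076 M.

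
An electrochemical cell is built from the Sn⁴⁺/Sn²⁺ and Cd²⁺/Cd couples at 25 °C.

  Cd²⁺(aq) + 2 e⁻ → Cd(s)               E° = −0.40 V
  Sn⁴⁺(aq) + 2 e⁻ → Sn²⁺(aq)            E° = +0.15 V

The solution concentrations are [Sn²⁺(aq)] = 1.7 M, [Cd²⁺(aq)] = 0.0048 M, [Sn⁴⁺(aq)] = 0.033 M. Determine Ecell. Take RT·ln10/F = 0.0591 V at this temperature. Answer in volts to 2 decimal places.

The Sn⁴⁺/Sn²⁺ couple has the more positive E°, so it is the cathode; Cd²⁺/Cd is the anode.
E°cell = +0.15 − (−0.40) = +0.55 V, with n = 2 electrons transferred.
For the overall reaction Sn⁴⁺(aq) + Cd(s) → Sn²⁺(aq) + Cd²⁺(aq), Q = ([Sn²⁺(aq)]·[Cd²⁺(aq)]) / [Sn⁴⁺(aq)] = 0.247, giving log Q = −0.607.
By the Nernst equation, E = +0.55 − (0.0591/2)·(−0.607) = +0.57 V.

+0.57 V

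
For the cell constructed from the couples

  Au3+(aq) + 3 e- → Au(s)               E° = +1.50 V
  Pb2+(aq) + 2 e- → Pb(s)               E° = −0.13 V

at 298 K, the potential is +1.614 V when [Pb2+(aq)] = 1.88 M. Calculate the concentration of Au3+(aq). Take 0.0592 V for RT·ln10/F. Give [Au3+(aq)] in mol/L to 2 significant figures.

Au³⁺/Au is the cathode (higher E°); E°cell = +1.50 − (−0.13) = +1.63 V with n = 6.
From the Nernst equation, log Q = n(E° − E)/0.0592 = 6·(+1.63 − (+1.614))/0.0592 = 1.622.
Balancing electrons gives 2 Au3+(aq) + 3 Pb(s) → 2 Au(s) + 3 Pb2+(aq); thus Q = [Pb2+(aq)]^3 / [Au3+(aq)]^2.
Substituting the known concentrations and solving, log [Au3+(aq)] = −0.400 and [Au3+(aq)] = 0.40 M.

0.40 M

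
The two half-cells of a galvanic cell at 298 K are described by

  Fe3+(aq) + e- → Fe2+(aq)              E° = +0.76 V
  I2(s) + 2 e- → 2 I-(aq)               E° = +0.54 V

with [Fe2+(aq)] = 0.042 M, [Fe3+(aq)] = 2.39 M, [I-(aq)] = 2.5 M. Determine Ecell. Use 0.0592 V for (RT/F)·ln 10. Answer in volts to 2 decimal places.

The Fe³⁺/Fe²⁺ couple has the more positive E°, so it is the cathode; I₂/I⁻ is the anode.
E°cell = E°cat − E°an = +0.76 − (+0.54) = +0.22 V; n = 2.
The balanced reaction is 2 Fe3+(aq) + 2 I-(aq) → 2 Fe2+(aq) + I2(s), so Q = [Fe2+(aq)]^2 / ([Fe3+(aq)]^2·[I-(aq)]^2) = 4.94×10^−5 and log Q = −4.306.
By the Nernst equation, E = +0.22 − (0.0592/2)·(−4.306) = +0.35 V.

+0.35 V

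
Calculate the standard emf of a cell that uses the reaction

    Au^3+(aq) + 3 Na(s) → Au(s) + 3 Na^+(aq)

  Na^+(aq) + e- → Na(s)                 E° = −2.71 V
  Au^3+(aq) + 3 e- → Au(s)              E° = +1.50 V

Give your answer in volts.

+4.21 V

In the reaction as written, Au^3+(aq) is reduced (cathode) and Na^+(aq) is produced by oxidation at the anode.
E°cell = E°(cathode) − E°(anode) = +1.50 − (−2.71) = +4.21 V.
The positive value indicates the reaction is spontaneous as written.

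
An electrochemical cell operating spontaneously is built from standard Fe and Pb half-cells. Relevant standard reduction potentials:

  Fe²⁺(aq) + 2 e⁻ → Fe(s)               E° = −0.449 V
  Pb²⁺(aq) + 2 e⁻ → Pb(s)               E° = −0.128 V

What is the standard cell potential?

Of the two couples in this cell, the one with the more positive reduction potential is reduced at the cathode: here that is Pb²⁺/Pb (−0.128 V); Fe²⁺/Fe (−0.449 V) is the anode.
E°cell = E°(cathode) − E°(anode) = −0.128 − (−0.449) = +0.321 V.

+0.321 V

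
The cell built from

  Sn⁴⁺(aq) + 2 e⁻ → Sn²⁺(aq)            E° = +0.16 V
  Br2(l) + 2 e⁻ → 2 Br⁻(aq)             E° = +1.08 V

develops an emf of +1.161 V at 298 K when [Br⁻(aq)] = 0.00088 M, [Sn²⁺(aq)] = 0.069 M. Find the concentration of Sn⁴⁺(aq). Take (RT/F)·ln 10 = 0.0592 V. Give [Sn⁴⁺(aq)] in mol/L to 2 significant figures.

With Br₂/Br⁻ at the cathode and Sn⁴⁺/Sn²⁺ at the anode, E°cell = +1.08 − (+0.16) = +0.92 V (n = 2).
From the Nernst equation, log Q = n(E° − E)/0.0592 = 2·(+0.92 − (+1.161))/0.0592 = −8.142.
The balanced reaction is Br2(l) + Sn²⁺(aq) → 2 Br⁻(aq) + Sn⁴⁺(aq), so Q = ([Br⁻(aq)]^2·[Sn⁴⁺(aq)]) / [Sn²⁺(aq)].
Substituting the known concentrations and solving, log [Sn⁴⁺(aq)] = −3.192 and [Sn⁴⁺(aq)] = 0.00064 M.

0.00064 M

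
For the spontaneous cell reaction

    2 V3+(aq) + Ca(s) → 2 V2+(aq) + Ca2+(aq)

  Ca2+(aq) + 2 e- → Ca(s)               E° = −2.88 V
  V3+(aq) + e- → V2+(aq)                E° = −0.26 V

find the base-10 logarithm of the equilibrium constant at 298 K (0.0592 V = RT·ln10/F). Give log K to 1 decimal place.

The V³⁺/V²⁺ couple is reduced (cathode); E°cell = −0.26 − (−2.88) = +2.62 V with n = 2.
At equilibrium E = 0, so log K = nE°cell / 0.0592 = (2)(+2.62) / 0.0592 = 88.5.

log K = 88.5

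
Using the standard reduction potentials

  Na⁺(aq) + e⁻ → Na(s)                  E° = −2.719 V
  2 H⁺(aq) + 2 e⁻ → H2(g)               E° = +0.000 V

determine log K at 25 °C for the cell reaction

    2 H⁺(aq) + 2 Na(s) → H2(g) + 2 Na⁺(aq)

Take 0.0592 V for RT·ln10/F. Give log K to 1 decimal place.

The 2H⁺/H₂ couple is reduced (cathode); E°cell = +0.000 − (−2.719) = +2.719 V with n = 2.
At equilibrium E = 0, so log K = nE°cell / 0.0592 = (2)(+2.719) / 0.0592 = 91.9.

log K = 91.9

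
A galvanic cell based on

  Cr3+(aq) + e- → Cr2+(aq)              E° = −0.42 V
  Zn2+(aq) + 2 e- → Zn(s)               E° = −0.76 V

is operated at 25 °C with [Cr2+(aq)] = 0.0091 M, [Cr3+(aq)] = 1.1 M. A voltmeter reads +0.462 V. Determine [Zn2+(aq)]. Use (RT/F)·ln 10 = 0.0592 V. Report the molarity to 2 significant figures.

With Cr³⁺/Cr²⁺ at the cathode and Zn²⁺/Zn at the anode, E°cell = −0.42 − (−0.76) = +0.34 V (n = 2).
Rearranging E = E° − (0.0592/n)·log Q gives log Q = 2(+0.34 − (+0.462))/0.0592 = −4.122.
Balancing electrons gives 2 Cr3+(aq) + Zn(s) → 2 Cr2+(aq) + Zn2+(aq); thus Q = ([Cr2+(aq)]^2·[Zn2+(aq)]) / [Cr3+(aq)]^2.
Substituting the known concentrations and solving, log [Zn2+(aq)] = 0.043 and [Zn2+(aq)] = 1.1 M.

1.1 M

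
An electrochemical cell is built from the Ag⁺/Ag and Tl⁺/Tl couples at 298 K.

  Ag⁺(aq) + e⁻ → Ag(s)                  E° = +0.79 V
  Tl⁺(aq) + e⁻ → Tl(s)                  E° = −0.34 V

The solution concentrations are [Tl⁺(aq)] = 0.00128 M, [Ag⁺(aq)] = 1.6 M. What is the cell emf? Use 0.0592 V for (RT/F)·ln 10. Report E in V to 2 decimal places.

The Ag⁺/Ag couple has the more positive E°, so it is the cathode; Tl⁺/Tl is the anode.
E°cell = E°cat − E°an = +0.79 − (−0.34) = +1.13 V; n = 1.
Balancing gives Ag⁺(aq) + Tl(s) → Ag(s) + Tl⁺(aq); hence Q = [Tl⁺(aq)] / [Ag⁺(aq)] = 0.0008 (log Q = −3.097).
By the Nernst equation, E = +1.13 − (0.0592/1)·(−3.097) = +1.31 V.

+1.31 V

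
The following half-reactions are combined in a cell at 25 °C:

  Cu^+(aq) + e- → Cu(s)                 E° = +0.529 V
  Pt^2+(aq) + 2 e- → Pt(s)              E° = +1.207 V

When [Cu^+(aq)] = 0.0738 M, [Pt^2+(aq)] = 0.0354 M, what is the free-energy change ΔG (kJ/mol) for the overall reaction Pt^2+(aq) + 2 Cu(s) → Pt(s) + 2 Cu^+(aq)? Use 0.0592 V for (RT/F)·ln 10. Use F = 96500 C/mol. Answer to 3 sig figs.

The standard cell potential is +1.207 − (+0.529) = +0.678 V, with n = 2 electrons in the balanced equation.
Q = [Cu^+(aq)]^2 / [Pt^2+(aq)] = 0.154, so log Q = −0.813 and E = +0.678 − (0.0592/2)(−0.813) = +0.7021 V.
Finally ΔG = −nFE = −(2)(96500 C/mol)(+0.7021 V) = −136 kJ/mol.

−136 kJ/mol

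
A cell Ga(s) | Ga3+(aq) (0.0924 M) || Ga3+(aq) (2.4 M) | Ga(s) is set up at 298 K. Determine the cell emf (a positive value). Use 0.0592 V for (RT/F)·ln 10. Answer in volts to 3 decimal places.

0.028 V

For a concentration cell E°cell = 0, since both electrodes use the same couple.
The compartment with the higher Ga3+(aq) concentration (2.4 M) acts as the cathode; ions are reduced there and produced at the dilute (0.0924 M) anode.
With n = 3, Ecell = −(0.0592/3)·log([dilute]/[conc]) = −(0.0592/3)·log(0.0924/2.4) = +0.028 V.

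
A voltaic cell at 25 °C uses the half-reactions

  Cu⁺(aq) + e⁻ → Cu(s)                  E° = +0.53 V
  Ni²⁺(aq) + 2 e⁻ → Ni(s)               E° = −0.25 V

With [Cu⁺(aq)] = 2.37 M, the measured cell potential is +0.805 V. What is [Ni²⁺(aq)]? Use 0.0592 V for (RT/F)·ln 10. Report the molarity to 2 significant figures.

0.80 M

With Cu⁺/Cu at the cathode and Ni²⁺/Ni at the anode, E°cell = +0.53 − (−0.25) = +0.78 V (n = 2).
Rearranging E = E° − (0.0592/n)·log Q gives log Q = 2(+0.78 − (+0.805))/0.0592 = −0.845.
Balancing electrons gives 2 Cu⁺(aq) + Ni(s) → 2 Cu(s) + Ni²⁺(aq); thus Q = [Ni²⁺(aq)] / [Cu⁺(aq)]^2.
Isolating [Ni²⁺(aq)] in Q = 10^{−0.845} yields log [Ni²⁺(aq)] = −0.096, i.e. 0.80 M.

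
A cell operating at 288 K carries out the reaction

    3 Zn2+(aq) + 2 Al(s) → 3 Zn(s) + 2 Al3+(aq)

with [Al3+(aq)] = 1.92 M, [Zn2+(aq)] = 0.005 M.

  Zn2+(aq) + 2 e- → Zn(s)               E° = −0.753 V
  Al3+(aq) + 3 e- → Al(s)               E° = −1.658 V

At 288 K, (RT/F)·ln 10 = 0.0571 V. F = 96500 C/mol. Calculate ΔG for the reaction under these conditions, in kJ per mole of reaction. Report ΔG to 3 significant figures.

−483 kJ/mol

E°cell = −0.753 − (−1.658) = +0.905 V; the balanced reaction transfers n = 6 electrons.
The reaction quotient is [Al3+(aq)]^2 / [Zn2+(aq)]^3 = 2.95×10^7; by Nernst, E = +0.905 − (0.0571/6)(7.470) = +0.8339 V.
ΔG = −nFE = −(6)(96500)(+0.8339) J/mol = −483 kJ/mol.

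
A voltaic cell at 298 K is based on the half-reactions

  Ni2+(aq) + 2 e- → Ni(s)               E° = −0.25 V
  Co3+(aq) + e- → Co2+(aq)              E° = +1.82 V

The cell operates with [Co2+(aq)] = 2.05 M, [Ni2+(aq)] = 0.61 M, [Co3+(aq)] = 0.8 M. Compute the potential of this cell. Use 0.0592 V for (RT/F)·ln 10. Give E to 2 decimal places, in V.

+2.05 V

Co³⁺/Co²⁺ is reduced (cathode, E° = +1.82 V) and Ni²⁺/Ni is oxidized (anode).
E°cell = E°cat − E°an = +1.82 − (−0.25) = +2.07 V; n = 2.
Balancing gives 2 Co3+(aq) + Ni(s) → 2 Co2+(aq) + Ni2+(aq); hence Q = ([Co2+(aq)]^2·[Ni2+(aq)]) / [Co3+(aq)]^2 = 4.01 (log Q = 0.603).
By the Nernst equation, E = +2.07 − (0.0592/2)·(0.603) = +2.05 V.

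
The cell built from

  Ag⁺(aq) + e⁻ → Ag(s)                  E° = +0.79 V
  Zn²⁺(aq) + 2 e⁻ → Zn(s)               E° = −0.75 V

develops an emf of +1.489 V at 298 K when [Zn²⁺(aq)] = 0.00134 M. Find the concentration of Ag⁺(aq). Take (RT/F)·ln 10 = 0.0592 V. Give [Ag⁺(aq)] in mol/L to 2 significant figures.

0.0050 M

Ag⁺/Ag is the cathode (higher E°); E°cell = +0.79 − (−0.75) = +1.54 V with n = 2.
Since E = E° − (0.0592/n)·log Q, log Q = n(E° − E)/0.0592 = 1.723.
For 2 Ag⁺(aq) + Zn(s) → 2 Ag(s) + Zn²⁺(aq), the reaction quotient is Q = [Zn²⁺(aq)] / [Ag⁺(aq)]^2.
Isolating [Ag⁺(aq)] in Q = 10^{1.723} yields log [Ag⁺(aq)] = −2.298, i.e. 0.0050 M.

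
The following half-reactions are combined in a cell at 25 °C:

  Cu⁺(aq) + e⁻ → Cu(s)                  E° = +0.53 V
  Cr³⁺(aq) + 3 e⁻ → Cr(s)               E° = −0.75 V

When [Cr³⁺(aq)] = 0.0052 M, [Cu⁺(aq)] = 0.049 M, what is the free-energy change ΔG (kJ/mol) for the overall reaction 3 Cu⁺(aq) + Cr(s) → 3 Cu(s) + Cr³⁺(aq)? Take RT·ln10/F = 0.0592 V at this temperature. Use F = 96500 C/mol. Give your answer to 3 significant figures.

−361 kJ/mol

E°cell = +0.53 − (−0.75) = +1.28 V; the balanced reaction transfers n = 3 electrons.
The reaction quotient is [Cr³⁺(aq)] / [Cu⁺(aq)]^3 = 44.2; by Nernst, E = +1.28 − (0.0592/3)(1.645) = +1.2475 V.
ΔG = −nFE = −(3)(96500)(+1.2475) J/mol = −361 kJ/mol.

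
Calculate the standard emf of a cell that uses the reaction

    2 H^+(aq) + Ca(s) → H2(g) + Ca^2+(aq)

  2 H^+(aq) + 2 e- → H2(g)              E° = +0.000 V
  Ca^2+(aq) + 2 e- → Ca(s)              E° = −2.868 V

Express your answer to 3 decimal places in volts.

H^+(aq) gains electrons, so the 2H⁺/H₂ couple is the cathode; the Ca²⁺/Ca couple is the anode.
E°cell = E°(cathode) − E°(anode) = +0.000 − (−2.868) = +2.868 V.

+2.868 V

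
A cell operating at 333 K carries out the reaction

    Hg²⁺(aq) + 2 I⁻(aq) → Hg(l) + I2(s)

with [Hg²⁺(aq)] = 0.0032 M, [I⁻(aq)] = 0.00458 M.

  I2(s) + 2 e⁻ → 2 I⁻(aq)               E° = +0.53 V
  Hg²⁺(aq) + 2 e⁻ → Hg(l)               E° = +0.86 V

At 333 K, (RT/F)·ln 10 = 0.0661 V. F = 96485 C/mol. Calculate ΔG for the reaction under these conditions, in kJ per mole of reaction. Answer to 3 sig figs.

−17.9 kJ/mol

The standard cell potential is +0.86 − (+0.53) = +0.33 V, with n = 2 electrons in the balanced equation.
The reaction quotient is 1 / ([Hg²⁺(aq)]·[I⁻(aq)]^2) = 1.49×10^7; by Nernst, E = +0.33 − (0.0661/2)(7.173) = +0.0929 V.
Then ΔG = −nFE = −2 × 96485 × +0.0929 J/mol = −17.9 kJ/mol.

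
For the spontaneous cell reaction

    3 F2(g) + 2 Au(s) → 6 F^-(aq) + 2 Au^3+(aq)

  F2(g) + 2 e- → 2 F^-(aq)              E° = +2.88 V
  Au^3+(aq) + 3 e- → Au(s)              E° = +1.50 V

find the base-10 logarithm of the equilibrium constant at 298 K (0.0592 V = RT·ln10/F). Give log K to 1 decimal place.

The F₂/F⁻ couple is reduced (cathode); E°cell = +2.88 − (+1.50) = +1.38 V with n = 6.
At equilibrium E = 0, so log K = nE°cell / 0.0592 = (6)(+1.38) / 0.0592 = 139.9.

log K = 139.9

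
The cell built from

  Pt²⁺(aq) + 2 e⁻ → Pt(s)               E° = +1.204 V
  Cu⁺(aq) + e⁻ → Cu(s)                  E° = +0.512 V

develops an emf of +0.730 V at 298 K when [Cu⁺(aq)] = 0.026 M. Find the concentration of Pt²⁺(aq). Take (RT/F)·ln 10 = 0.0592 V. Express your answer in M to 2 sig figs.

With Pt²⁺/Pt at the cathode and Cu⁺/Cu at the anode, E°cell = +1.204 − (+0.512) = +0.692 V (n = 2).
Rearranging E = E° − (0.0592/n)·log Q gives log Q = 2(+0.692 − (+0.730))/0.0592 = −1.284.
The balanced reaction is Pt²⁺(aq) + 2 Cu(s) → Pt(s) + 2 Cu⁺(aq), so Q = [Cu⁺(aq)]^2 / [Pt²⁺(aq)].
Isolating [Pt²⁺(aq)] in Q = 10^{−1.284} yields log [Pt²⁺(aq)] = −1.886, i.e. 0.013 M.

0.013 M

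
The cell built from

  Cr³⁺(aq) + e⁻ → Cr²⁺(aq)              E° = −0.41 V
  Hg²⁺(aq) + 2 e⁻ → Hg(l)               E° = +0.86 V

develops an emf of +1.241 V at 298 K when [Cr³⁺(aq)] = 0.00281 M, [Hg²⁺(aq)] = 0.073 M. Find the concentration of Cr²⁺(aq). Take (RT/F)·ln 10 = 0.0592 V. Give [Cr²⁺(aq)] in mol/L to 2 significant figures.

0.0034 M

With Hg²⁺/Hg at the cathode and Cr³⁺/Cr²⁺ at the anode, E°cell = +0.86 − (−0.41) = +1.27 V (n = 2).
From the Nernst equation, log Q = n(E° − E)/0.0592 = 2·(+1.27 − (+1.241))/0.0592 = 0.980.
Balancing electrons gives Hg²⁺(aq) + 2 Cr²⁺(aq) → Hg(l) + 2 Cr³⁺(aq); thus Q = [Cr³⁺(aq)]^2 / ([Hg²⁺(aq)]·[Cr²⁺(aq)]^2).
Substituting the known concentrations and solving, log [Cr²⁺(aq)] = −2.473 and [Cr²⁺(aq)] = 0.0034 M.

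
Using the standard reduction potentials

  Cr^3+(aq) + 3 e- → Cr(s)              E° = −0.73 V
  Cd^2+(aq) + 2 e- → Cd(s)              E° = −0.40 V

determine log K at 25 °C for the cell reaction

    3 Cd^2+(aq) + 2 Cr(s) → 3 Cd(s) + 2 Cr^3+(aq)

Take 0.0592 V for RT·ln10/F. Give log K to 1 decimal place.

log K = 33.4

The Cd²⁺/Cd couple is reduced (cathode); E°cell = −0.40 − (−0.73) = +0.33 V with n = 6.
At equilibrium E = 0, so log K = nE°cell / 0.0592 = (6)(+0.33) / 0.0592 = 33.4.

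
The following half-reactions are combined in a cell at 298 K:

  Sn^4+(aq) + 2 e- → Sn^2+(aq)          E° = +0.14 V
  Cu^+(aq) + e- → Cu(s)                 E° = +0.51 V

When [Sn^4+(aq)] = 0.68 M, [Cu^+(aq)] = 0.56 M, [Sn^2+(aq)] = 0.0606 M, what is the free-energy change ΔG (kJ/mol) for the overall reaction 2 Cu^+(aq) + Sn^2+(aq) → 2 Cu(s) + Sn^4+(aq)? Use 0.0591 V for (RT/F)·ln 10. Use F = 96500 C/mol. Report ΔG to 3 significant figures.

E°cell = +0.51 − (+0.14) = +0.37 V; the balanced reaction transfers n = 2 electrons.
The reaction quotient is [Sn^4+(aq)] / ([Cu^+(aq)]^2·[Sn^2+(aq)]) = 35.8; by Nernst, E = +0.37 − (0.0591/2)(1.554) = +0.3241 V.
ΔG = −nFE = −(2)(96500)(+0.3241) J/mol = −62.6 kJ/mol.

−62.6 kJ/mol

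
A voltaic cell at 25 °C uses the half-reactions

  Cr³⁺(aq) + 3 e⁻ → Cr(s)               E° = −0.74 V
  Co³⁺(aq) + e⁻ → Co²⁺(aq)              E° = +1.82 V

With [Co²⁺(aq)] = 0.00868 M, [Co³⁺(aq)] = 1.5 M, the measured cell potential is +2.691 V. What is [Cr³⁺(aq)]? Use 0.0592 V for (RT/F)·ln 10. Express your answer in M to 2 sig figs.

The Co³⁺/Co²⁺ couple has the larger reduction potential, so it is the cathode: E°cell = +1.82 − (−0.74) = +2.56 V and n = 3.
Rearranging E = E° − (0.0592/n)·log Q gives log Q = 3(+2.56 − (+2.691))/0.0592 = −6.639.
Balancing electrons gives 3 Co³⁺(aq) + Cr(s) → 3 Co²⁺(aq) + Cr³⁺(aq); thus Q = ([Co²⁺(aq)]^3·[Cr³⁺(aq)]) / [Co³⁺(aq)]^3.
Isolating [Cr³⁺(aq)] in Q = 10^{−6.639} yields log [Cr³⁺(aq)] = 0.074, i.e. 1.2 M.

1.2 M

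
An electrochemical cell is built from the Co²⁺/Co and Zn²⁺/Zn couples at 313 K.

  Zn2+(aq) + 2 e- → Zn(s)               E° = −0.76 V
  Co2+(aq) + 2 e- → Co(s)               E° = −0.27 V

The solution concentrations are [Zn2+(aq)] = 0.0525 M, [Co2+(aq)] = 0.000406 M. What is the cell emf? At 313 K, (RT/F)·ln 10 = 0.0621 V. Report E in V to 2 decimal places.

+0.42 V

Since E°(Co²⁺/Co) > E°(Zn²⁺/Zn), Co²⁺/Co serves as the cathode.
The standard potential is −0.27 − (−0.76) = +0.49 V and the balanced reaction transfers n = 2 electrons.
Balancing gives Co2+(aq) + Zn(s) → Co(s) + Zn2+(aq); hence Q = [Zn2+(aq)] / [Co2+(aq)] = 129 (log Q = 2.112).
By the Nernst equation, E = +0.49 − (0.0621/2)·(2.112) = +0.42 V.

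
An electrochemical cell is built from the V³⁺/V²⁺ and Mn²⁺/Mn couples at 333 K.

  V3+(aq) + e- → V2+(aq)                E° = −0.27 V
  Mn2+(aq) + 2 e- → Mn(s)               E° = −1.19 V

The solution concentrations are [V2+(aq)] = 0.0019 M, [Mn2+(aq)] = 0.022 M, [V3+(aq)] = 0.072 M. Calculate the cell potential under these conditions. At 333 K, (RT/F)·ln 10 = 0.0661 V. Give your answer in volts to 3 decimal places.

+1.079 V

Since E°(V³⁺/V²⁺) > E°(Mn²⁺/Mn), V³⁺/V²⁺ serves as the cathode.
E°cell = −0.27 − (−1.19) = +0.92 V, with n = 2 electrons transferred.
For the overall reaction 2 V3+(aq) + Mn(s) → 2 V2+(aq) + Mn2+(aq), Q = ([V2+(aq)]^2·[Mn2+(aq)]) / [V3+(aq)]^2 = 1.53×10^−5, giving log Q = −4.815.
By the Nernst equation, E = +0.92 − (0.0661/2)·(−4.815) = +1.079 V.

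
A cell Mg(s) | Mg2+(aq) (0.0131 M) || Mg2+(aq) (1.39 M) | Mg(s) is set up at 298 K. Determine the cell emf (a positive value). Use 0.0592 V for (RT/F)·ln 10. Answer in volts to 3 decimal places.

0.060 V

For a concentration cell E°cell = 0, since both electrodes use the same couple.
The compartment with the higher Mg2+(aq) concentration (1.39 M) acts as the cathode; ions are reduced there and produced at the dilute (0.0131 M) anode.
With n = 2, Ecell = −(0.0592/2)·log([dilute]/[conc]) = −(0.0592/2)·log(0.0131/1.39) = +0.060 V.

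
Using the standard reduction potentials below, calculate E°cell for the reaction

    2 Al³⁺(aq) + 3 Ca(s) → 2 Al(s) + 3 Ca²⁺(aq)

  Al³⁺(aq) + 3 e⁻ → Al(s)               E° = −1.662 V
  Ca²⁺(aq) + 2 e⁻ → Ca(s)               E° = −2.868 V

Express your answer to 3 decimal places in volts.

Al³⁺(aq) gains electrons, so the Al³⁺/Al couple is the cathode; the Ca²⁺/Ca couple is the anode.
E°cell = E°(cathode) − E°(anode) = −1.662 − (−2.868) = +1.206 V.

+1.206 V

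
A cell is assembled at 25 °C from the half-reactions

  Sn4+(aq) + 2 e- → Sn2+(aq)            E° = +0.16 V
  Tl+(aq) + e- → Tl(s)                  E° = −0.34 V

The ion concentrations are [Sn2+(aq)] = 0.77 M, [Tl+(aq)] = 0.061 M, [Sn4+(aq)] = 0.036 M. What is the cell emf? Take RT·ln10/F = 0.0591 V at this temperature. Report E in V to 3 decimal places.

+0.532 V

Since E°(Sn⁴⁺/Sn²⁺) > E°(Tl⁺/Tl), Sn⁴⁺/Sn²⁺ serves as the cathode.
The standard potential is +0.16 − (−0.34) = +0.50 V and the balanced reaction transfers n = 2 electrons.
The balanced reaction is Sn4+(aq) + 2 Tl(s) → Sn2+(aq) + 2 Tl+(aq), so Q = ([Sn2+(aq)]·[Tl+(aq)]^2) / [Sn4+(aq)] = 0.0796 and log Q = −1.099.
By the Nernst equation, E = +0.50 − (0.0591/2)·(−1.099) = +0.532 V.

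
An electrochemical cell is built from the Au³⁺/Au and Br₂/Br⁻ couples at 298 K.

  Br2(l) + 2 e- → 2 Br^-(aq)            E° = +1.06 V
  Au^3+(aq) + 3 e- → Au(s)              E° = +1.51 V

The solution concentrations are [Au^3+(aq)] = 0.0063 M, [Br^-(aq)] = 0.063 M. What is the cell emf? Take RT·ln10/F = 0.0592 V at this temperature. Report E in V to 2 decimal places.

The Au³⁺/Au couple has the more positive E°, so it is the cathode; Br₂/Br⁻ is the anode.
E°cell = E°cat − E°an = +1.51 − (+1.06) = +0.45 V; n = 6.
The balanced reaction is 2 Au^3+(aq) + 6 Br^-(aq) → 2 Au(s) + 3 Br2(l), so Q = 1 / ([Au^3+(aq)]^2·[Br^-(aq)]^6) = 4.03×10^11 and log Q = 11.605.
By the Nernst equation, E = +0.45 − (0.0592/6)·(11.605) = +0.34 V.

+0.34 V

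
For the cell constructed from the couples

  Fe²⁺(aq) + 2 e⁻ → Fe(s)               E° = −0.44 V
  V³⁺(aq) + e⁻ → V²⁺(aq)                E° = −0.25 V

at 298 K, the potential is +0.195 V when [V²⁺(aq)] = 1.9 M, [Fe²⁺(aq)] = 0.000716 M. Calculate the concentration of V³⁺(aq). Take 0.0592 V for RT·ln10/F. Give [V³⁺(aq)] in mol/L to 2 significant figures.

With V³⁺/V²⁺ at the cathode and Fe²⁺/Fe at the anode, E°cell = −0.25 − (−0.44) = +0.19 V (n = 2).
Rearranging E = E° − (0.0592/n)·log Q gives log Q = 2(+0.19 − (+0.195))/0.0592 = −0.169.
Balancing electrons gives 2 V³⁺(aq) + Fe(s) → 2 V²⁺(aq) + Fe²⁺(aq); thus Q = ([V²⁺(aq)]^2·[Fe²⁺(aq)]) / [V³⁺(aq)]^2.
Substituting the known concentrations and solving, log [V³⁺(aq)] = −1.209 and [V³⁺(aq)] = 0.062 M.

0.062 M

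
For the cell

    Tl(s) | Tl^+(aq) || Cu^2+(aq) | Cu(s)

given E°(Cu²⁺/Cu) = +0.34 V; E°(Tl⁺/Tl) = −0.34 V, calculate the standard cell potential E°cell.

By convention the left-hand electrode in cell notation is the anode (oxidation) and the right-hand electrode is the cathode (reduction).
E°cell = E°(right) − E°(left) = +0.34 − (−0.34) = +0.68 V.

+0.68 V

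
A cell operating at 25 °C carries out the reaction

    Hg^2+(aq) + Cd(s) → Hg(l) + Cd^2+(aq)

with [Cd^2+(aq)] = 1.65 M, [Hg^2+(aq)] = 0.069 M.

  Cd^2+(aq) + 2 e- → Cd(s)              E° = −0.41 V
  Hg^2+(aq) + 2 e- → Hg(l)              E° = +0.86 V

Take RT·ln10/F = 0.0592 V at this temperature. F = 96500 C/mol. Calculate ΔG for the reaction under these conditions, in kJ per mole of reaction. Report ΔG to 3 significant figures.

The standard cell potential is +0.86 − (−0.41) = +1.27 V, with n = 2 electrons in the balanced equation.
Here Q = [Cd^2+(aq)] / [Hg^2+(aq)] = 23.9 (log Q = 1.379), giving E = +1.27 − (0.0592/2)·(1.379) = +1.2292 V.
Finally ΔG = −nFE = −(2)(96500 C/mol)(+1.2292 V) = −237 kJ/mol.

−237 kJ/mol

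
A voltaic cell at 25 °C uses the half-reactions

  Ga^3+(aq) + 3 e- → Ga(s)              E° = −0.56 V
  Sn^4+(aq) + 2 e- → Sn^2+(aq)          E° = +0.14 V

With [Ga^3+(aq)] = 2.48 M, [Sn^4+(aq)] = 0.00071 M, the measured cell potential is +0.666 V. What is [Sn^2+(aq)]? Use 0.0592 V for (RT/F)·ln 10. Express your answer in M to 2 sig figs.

0.0055 M

With Sn⁴⁺/Sn²⁺ at the cathode and Ga³⁺/Ga at the anode, E°cell = +0.14 − (−0.56) = +0.70 V (n = 6).
From the Nernst equation, log Q = n(E° − E)/0.0592 = 6·(+0.70 − (+0.666))/0.0592 = 3.446.
Balancing electrons gives 3 Sn^4+(aq) + 2 Ga(s) → 3 Sn^2+(aq) + 2 Ga^3+(aq); thus Q = ([Sn^2+(aq)]^3·[Ga^3+(aq)]^2) / [Sn^4+(aq)]^3.
Solving for the unknown gives log [Sn^2+(aq)] = −2.263, so [Sn^2+(aq)] ≈ 0.0055 M.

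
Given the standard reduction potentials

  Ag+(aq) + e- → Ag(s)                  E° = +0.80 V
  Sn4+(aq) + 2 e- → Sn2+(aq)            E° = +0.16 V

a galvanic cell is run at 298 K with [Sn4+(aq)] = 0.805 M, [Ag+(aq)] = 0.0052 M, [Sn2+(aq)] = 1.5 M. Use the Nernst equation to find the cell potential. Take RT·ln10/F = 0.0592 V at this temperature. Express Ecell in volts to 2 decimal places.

Ag⁺/Ag is reduced (cathode, E° = +0.80 V) and Sn⁴⁺/Sn²⁺ is oxidized (anode).
E°cell = +0.80 − (+0.16) = +0.64 V, with n = 2 electrons transferred.
Balancing gives 2 Ag+(aq) + Sn2+(aq) → 2 Ag(s) + Sn4+(aq); hence Q = [Sn4+(aq)] / ([Ag+(aq)]^2·[Sn2+(aq)]) = 1.98×10^4 (log Q = 4.298).
E = E° − (0.0592/n)·log Q = +0.64 − (0.0592/2)(4.298) = +0.51 V.

+0.51 V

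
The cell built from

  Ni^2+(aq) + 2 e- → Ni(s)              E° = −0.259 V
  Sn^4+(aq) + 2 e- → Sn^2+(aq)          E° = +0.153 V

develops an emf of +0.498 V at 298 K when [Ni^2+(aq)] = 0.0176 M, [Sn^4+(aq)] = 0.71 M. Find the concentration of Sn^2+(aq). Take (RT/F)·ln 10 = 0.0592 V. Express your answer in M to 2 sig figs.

0.050 M

With Sn⁴⁺/Sn²⁺ at the cathode and Ni²⁺/Ni at the anode, E°cell = +0.153 − (−0.259) = +0.412 V (n = 2).
Since E = E° − (0.0592/n)·log Q, log Q = n(E° − E)/0.0592 = −2.905.
The balanced reaction is Sn^4+(aq) + Ni(s) → Sn^2+(aq) + Ni^2+(aq), so Q = ([Sn^2+(aq)]·[Ni^2+(aq)]) / [Sn^4+(aq)].
Isolating [Sn^2+(aq)] in Q = 10^{−2.905} yields log [Sn^2+(aq)] = −1.299, i.e. 0.050 M.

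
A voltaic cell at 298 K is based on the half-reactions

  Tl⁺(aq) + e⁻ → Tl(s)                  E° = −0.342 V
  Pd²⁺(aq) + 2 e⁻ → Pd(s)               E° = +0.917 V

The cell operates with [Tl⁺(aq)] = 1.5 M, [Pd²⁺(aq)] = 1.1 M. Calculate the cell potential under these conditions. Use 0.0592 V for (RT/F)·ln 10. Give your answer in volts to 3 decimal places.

+1.250 V

Since E°(Pd²⁺/Pd) > E°(Tl⁺/Tl), Pd²⁺/Pd serves as the cathode.
E°cell = +0.917 − (−0.342) = +1.259 V, with n = 2 electrons transferred.
The balanced reaction is Pd²⁺(aq) + 2 Tl(s) → Pd(s) + 2 Tl⁺(aq), so Q = [Tl⁺(aq)]^2 / [Pd²⁺(aq)] = 2.05 and log Q = 0.311.
Applying E = E° − (RT ln10/nF)·log Q gives +1.259 − (0.0592/2)(0.311) = +1.250 V.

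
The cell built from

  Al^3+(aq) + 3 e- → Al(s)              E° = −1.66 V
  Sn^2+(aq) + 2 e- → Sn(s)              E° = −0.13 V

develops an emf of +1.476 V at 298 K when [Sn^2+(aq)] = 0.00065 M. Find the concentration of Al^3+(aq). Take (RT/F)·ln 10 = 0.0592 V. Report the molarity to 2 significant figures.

0.0090 M

With Sn²⁺/Sn at the cathode and Al³⁺/Al at the anode, E°cell = −0.13 − (−1.66) = +1.53 V (n = 6).
From the Nernst equation, log Q = n(E° − E)/0.0592 = 6·(+1.53 − (+1.476))/0.0592 = 5.473.
Balancing electrons gives 3 Sn^2+(aq) + 2 Al(s) → 3 Sn(s) + 2 Al^3+(aq); thus Q = [Al^3+(aq)]^2 / [Sn^2+(aq)]^3.
Substituting the known concentrations and solving, log [Al^3+(aq)] = −2.044 and [Al^3+(aq)] = 0.0090 M.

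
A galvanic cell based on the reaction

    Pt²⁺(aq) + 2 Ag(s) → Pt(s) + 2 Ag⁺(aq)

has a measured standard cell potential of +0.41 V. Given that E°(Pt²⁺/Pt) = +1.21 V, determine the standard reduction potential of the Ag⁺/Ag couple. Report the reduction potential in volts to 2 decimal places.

In the reaction as written the Pt²⁺/Pt couple is reduced (cathode) and Ag⁺/Ag is oxidized (anode), so E°cell = E°(Pt²⁺/Pt) − E°(Ag⁺/Ag).
E°(Ag⁺/Ag) = E°(cathode) − E°cell = +1.21 − (+0.41) = +0.80 V.

+0.80 V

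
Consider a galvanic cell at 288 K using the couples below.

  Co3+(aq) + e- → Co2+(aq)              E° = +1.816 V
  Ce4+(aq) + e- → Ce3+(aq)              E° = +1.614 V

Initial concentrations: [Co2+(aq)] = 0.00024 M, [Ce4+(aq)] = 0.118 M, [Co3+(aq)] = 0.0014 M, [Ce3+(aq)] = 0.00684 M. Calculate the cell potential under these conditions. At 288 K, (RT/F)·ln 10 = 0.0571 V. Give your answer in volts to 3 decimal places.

Since E°(Co³⁺/Co²⁺) > E°(Ce⁴⁺/Ce³⁺), Co³⁺/Co²⁺ serves as the cathode.
E°cell = E°cat − E°an = +1.816 − (+1.614) = +0.202 V; n = 1.
The balanced reaction is Co3+(aq) + Ce3+(aq) → Co2+(aq) + Ce4+(aq), so Q = ([Co2+(aq)]·[Ce4+(aq)]) / ([Co3+(aq)]·[Ce3+(aq)]) = 2.96 and log Q = 0.471.
By the Nernst equation, E = +0.202 − (0.0571/1)·(0.471) = +0.175 V.

+0.175 V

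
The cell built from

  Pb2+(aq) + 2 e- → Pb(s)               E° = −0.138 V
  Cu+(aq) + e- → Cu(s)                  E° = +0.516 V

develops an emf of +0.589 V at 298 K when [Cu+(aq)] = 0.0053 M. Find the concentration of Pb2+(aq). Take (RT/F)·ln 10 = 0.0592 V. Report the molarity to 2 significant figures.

0.0044 M

Cu⁺/Cu is the cathode (higher E°); E°cell = +0.516 − (−0.138) = +0.654 V with n = 2.
From the Nernst equation, log Q = n(E° − E)/0.0592 = 2·(+0.654 − (+0.589))/0.0592 = 2.196.
The balanced reaction is 2 Cu+(aq) + Pb(s) → 2 Cu(s) + Pb2+(aq), so Q = [Pb2+(aq)] / [Cu+(aq)]^2.
Solving for the unknown gives log [Pb2+(aq)] = −2.355, so [Pb2+(aq)] ≈ 0.0044 M.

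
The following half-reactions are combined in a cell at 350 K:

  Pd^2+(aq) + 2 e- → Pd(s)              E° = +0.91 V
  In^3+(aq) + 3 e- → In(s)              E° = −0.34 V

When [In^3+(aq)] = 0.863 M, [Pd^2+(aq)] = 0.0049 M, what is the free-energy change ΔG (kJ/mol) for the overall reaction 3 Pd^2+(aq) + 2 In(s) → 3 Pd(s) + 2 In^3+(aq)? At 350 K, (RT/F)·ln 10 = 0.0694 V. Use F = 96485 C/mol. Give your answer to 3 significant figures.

With Pd²⁺/Pd reduced at the cathode, E°cell = +0.91 − (−0.34) = +1.25 V and n = 6.
Here Q = [In^3+(aq)]^2 / [Pd^2+(aq)]^3 = 6.33×10^6 (log Q = 6.801), giving E = +1.25 − (0.0694/6)·(6.801) = +1.1713 V.
ΔG = −nFE = −(6)(96485)(+1.1713) J/mol = −678 kJ/mol.

−678 kJ/mol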